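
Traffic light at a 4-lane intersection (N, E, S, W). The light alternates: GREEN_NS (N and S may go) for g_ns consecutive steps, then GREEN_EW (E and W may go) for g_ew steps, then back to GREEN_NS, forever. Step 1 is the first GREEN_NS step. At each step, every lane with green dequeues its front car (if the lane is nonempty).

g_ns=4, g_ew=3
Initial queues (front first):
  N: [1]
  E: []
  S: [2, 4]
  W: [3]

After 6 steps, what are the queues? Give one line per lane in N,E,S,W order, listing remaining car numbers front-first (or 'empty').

Step 1 [NS]: N:car1-GO,E:wait,S:car2-GO,W:wait | queues: N=0 E=0 S=1 W=1
Step 2 [NS]: N:empty,E:wait,S:car4-GO,W:wait | queues: N=0 E=0 S=0 W=1
Step 3 [NS]: N:empty,E:wait,S:empty,W:wait | queues: N=0 E=0 S=0 W=1
Step 4 [NS]: N:empty,E:wait,S:empty,W:wait | queues: N=0 E=0 S=0 W=1
Step 5 [EW]: N:wait,E:empty,S:wait,W:car3-GO | queues: N=0 E=0 S=0 W=0

N: empty
E: empty
S: empty
W: empty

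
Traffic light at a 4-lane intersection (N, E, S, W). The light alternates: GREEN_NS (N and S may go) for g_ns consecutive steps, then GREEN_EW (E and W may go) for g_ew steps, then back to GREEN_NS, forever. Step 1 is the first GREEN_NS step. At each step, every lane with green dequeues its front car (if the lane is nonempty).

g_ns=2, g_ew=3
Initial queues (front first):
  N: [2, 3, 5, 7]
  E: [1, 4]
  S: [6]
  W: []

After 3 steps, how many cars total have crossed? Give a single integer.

Step 1 [NS]: N:car2-GO,E:wait,S:car6-GO,W:wait | queues: N=3 E=2 S=0 W=0
Step 2 [NS]: N:car3-GO,E:wait,S:empty,W:wait | queues: N=2 E=2 S=0 W=0
Step 3 [EW]: N:wait,E:car1-GO,S:wait,W:empty | queues: N=2 E=1 S=0 W=0
Cars crossed by step 3: 4

Answer: 4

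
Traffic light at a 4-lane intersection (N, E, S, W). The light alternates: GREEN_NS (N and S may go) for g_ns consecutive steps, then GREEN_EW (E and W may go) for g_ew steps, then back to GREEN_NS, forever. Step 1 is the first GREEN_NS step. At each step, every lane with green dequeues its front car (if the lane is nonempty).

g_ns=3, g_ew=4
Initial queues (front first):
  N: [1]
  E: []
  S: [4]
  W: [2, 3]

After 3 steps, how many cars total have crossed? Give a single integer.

Step 1 [NS]: N:car1-GO,E:wait,S:car4-GO,W:wait | queues: N=0 E=0 S=0 W=2
Step 2 [NS]: N:empty,E:wait,S:empty,W:wait | queues: N=0 E=0 S=0 W=2
Step 3 [NS]: N:empty,E:wait,S:empty,W:wait | queues: N=0 E=0 S=0 W=2
Cars crossed by step 3: 2

Answer: 2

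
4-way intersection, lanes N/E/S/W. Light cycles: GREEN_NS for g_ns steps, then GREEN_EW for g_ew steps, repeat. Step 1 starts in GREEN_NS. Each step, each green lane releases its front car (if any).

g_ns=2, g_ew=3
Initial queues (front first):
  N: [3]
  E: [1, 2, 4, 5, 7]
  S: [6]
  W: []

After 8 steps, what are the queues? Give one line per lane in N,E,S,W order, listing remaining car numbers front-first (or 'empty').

Step 1 [NS]: N:car3-GO,E:wait,S:car6-GO,W:wait | queues: N=0 E=5 S=0 W=0
Step 2 [NS]: N:empty,E:wait,S:empty,W:wait | queues: N=0 E=5 S=0 W=0
Step 3 [EW]: N:wait,E:car1-GO,S:wait,W:empty | queues: N=0 E=4 S=0 W=0
Step 4 [EW]: N:wait,E:car2-GO,S:wait,W:empty | queues: N=0 E=3 S=0 W=0
Step 5 [EW]: N:wait,E:car4-GO,S:wait,W:empty | queues: N=0 E=2 S=0 W=0
Step 6 [NS]: N:empty,E:wait,S:empty,W:wait | queues: N=0 E=2 S=0 W=0
Step 7 [NS]: N:empty,E:wait,S:empty,W:wait | queues: N=0 E=2 S=0 W=0
Step 8 [EW]: N:wait,E:car5-GO,S:wait,W:empty | queues: N=0 E=1 S=0 W=0

N: empty
E: 7
S: empty
W: empty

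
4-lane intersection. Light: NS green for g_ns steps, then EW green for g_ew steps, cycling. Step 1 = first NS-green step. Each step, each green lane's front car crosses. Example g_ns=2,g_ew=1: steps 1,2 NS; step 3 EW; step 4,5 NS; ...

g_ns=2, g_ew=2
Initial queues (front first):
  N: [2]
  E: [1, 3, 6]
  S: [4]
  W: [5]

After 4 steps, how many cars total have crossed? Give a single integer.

Step 1 [NS]: N:car2-GO,E:wait,S:car4-GO,W:wait | queues: N=0 E=3 S=0 W=1
Step 2 [NS]: N:empty,E:wait,S:empty,W:wait | queues: N=0 E=3 S=0 W=1
Step 3 [EW]: N:wait,E:car1-GO,S:wait,W:car5-GO | queues: N=0 E=2 S=0 W=0
Step 4 [EW]: N:wait,E:car3-GO,S:wait,W:empty | queues: N=0 E=1 S=0 W=0
Cars crossed by step 4: 5

Answer: 5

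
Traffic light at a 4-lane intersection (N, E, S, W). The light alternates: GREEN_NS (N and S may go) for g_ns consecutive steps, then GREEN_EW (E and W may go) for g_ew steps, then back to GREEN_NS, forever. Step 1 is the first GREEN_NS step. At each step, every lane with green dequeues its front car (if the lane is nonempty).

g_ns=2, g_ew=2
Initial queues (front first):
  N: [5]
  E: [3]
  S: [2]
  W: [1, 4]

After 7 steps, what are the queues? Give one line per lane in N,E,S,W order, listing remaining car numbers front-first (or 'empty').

Step 1 [NS]: N:car5-GO,E:wait,S:car2-GO,W:wait | queues: N=0 E=1 S=0 W=2
Step 2 [NS]: N:empty,E:wait,S:empty,W:wait | queues: N=0 E=1 S=0 W=2
Step 3 [EW]: N:wait,E:car3-GO,S:wait,W:car1-GO | queues: N=0 E=0 S=0 W=1
Step 4 [EW]: N:wait,E:empty,S:wait,W:car4-GO | queues: N=0 E=0 S=0 W=0

N: empty
E: empty
S: empty
W: empty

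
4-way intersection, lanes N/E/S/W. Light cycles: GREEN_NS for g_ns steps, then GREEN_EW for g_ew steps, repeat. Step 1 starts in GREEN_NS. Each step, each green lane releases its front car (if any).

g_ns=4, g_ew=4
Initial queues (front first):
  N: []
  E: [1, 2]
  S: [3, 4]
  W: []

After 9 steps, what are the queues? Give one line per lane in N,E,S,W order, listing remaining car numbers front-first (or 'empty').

Step 1 [NS]: N:empty,E:wait,S:car3-GO,W:wait | queues: N=0 E=2 S=1 W=0
Step 2 [NS]: N:empty,E:wait,S:car4-GO,W:wait | queues: N=0 E=2 S=0 W=0
Step 3 [NS]: N:empty,E:wait,S:empty,W:wait | queues: N=0 E=2 S=0 W=0
Step 4 [NS]: N:empty,E:wait,S:empty,W:wait | queues: N=0 E=2 S=0 W=0
Step 5 [EW]: N:wait,E:car1-GO,S:wait,W:empty | queues: N=0 E=1 S=0 W=0
Step 6 [EW]: N:wait,E:car2-GO,S:wait,W:empty | queues: N=0 E=0 S=0 W=0

N: empty
E: empty
S: empty
W: empty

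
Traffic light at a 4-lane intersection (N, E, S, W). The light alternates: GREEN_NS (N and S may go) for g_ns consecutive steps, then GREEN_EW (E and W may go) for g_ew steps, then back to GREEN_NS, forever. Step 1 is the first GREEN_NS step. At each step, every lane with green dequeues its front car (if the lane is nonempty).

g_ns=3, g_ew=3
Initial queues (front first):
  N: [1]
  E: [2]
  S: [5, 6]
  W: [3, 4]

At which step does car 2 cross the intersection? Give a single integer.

Step 1 [NS]: N:car1-GO,E:wait,S:car5-GO,W:wait | queues: N=0 E=1 S=1 W=2
Step 2 [NS]: N:empty,E:wait,S:car6-GO,W:wait | queues: N=0 E=1 S=0 W=2
Step 3 [NS]: N:empty,E:wait,S:empty,W:wait | queues: N=0 E=1 S=0 W=2
Step 4 [EW]: N:wait,E:car2-GO,S:wait,W:car3-GO | queues: N=0 E=0 S=0 W=1
Step 5 [EW]: N:wait,E:empty,S:wait,W:car4-GO | queues: N=0 E=0 S=0 W=0
Car 2 crosses at step 4

4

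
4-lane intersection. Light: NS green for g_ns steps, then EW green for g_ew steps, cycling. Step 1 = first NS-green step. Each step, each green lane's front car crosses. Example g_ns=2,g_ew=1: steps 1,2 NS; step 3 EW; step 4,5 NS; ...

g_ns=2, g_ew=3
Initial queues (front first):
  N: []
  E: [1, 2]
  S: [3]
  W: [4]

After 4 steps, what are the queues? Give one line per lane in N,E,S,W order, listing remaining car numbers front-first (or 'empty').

Step 1 [NS]: N:empty,E:wait,S:car3-GO,W:wait | queues: N=0 E=2 S=0 W=1
Step 2 [NS]: N:empty,E:wait,S:empty,W:wait | queues: N=0 E=2 S=0 W=1
Step 3 [EW]: N:wait,E:car1-GO,S:wait,W:car4-GO | queues: N=0 E=1 S=0 W=0
Step 4 [EW]: N:wait,E:car2-GO,S:wait,W:empty | queues: N=0 E=0 S=0 W=0

N: empty
E: empty
S: empty
W: empty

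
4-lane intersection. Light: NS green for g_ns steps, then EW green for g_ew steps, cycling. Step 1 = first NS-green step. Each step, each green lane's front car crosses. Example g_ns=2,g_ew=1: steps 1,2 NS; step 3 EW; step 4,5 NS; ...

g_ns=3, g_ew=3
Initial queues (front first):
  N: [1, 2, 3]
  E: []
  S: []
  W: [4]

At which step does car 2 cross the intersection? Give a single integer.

Step 1 [NS]: N:car1-GO,E:wait,S:empty,W:wait | queues: N=2 E=0 S=0 W=1
Step 2 [NS]: N:car2-GO,E:wait,S:empty,W:wait | queues: N=1 E=0 S=0 W=1
Step 3 [NS]: N:car3-GO,E:wait,S:empty,W:wait | queues: N=0 E=0 S=0 W=1
Step 4 [EW]: N:wait,E:empty,S:wait,W:car4-GO | queues: N=0 E=0 S=0 W=0
Car 2 crosses at step 2

2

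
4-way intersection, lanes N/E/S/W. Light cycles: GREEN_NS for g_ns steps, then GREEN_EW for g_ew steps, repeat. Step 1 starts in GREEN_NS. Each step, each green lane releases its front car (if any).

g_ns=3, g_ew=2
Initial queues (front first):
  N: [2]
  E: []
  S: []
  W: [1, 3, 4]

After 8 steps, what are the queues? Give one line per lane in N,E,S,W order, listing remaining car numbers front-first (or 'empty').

Step 1 [NS]: N:car2-GO,E:wait,S:empty,W:wait | queues: N=0 E=0 S=0 W=3
Step 2 [NS]: N:empty,E:wait,S:empty,W:wait | queues: N=0 E=0 S=0 W=3
Step 3 [NS]: N:empty,E:wait,S:empty,W:wait | queues: N=0 E=0 S=0 W=3
Step 4 [EW]: N:wait,E:empty,S:wait,W:car1-GO | queues: N=0 E=0 S=0 W=2
Step 5 [EW]: N:wait,E:empty,S:wait,W:car3-GO | queues: N=0 E=0 S=0 W=1
Step 6 [NS]: N:empty,E:wait,S:empty,W:wait | queues: N=0 E=0 S=0 W=1
Step 7 [NS]: N:empty,E:wait,S:empty,W:wait | queues: N=0 E=0 S=0 W=1
Step 8 [NS]: N:empty,E:wait,S:empty,W:wait | queues: N=0 E=0 S=0 W=1

N: empty
E: empty
S: empty
W: 4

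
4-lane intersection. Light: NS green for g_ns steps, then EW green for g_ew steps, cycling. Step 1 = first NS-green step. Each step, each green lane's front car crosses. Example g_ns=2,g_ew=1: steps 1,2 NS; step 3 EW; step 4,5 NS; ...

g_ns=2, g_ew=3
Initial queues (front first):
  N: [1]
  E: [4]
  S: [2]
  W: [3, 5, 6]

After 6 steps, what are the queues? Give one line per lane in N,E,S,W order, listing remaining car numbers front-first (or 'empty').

Step 1 [NS]: N:car1-GO,E:wait,S:car2-GO,W:wait | queues: N=0 E=1 S=0 W=3
Step 2 [NS]: N:empty,E:wait,S:empty,W:wait | queues: N=0 E=1 S=0 W=3
Step 3 [EW]: N:wait,E:car4-GO,S:wait,W:car3-GO | queues: N=0 E=0 S=0 W=2
Step 4 [EW]: N:wait,E:empty,S:wait,W:car5-GO | queues: N=0 E=0 S=0 W=1
Step 5 [EW]: N:wait,E:empty,S:wait,W:car6-GO | queues: N=0 E=0 S=0 W=0

N: empty
E: empty
S: empty
W: empty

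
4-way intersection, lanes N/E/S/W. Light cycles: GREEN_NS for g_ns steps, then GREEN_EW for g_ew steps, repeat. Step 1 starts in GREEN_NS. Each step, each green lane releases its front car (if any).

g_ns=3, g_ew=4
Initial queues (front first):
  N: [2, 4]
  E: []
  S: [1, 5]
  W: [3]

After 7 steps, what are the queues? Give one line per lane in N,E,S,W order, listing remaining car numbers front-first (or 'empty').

Step 1 [NS]: N:car2-GO,E:wait,S:car1-GO,W:wait | queues: N=1 E=0 S=1 W=1
Step 2 [NS]: N:car4-GO,E:wait,S:car5-GO,W:wait | queues: N=0 E=0 S=0 W=1
Step 3 [NS]: N:empty,E:wait,S:empty,W:wait | queues: N=0 E=0 S=0 W=1
Step 4 [EW]: N:wait,E:empty,S:wait,W:car3-GO | queues: N=0 E=0 S=0 W=0

N: empty
E: empty
S: empty
W: empty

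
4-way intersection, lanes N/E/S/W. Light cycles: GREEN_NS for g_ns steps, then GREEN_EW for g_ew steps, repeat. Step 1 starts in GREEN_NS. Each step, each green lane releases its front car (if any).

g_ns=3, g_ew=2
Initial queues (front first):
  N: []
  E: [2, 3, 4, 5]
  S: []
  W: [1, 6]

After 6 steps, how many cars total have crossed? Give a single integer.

Answer: 4

Derivation:
Step 1 [NS]: N:empty,E:wait,S:empty,W:wait | queues: N=0 E=4 S=0 W=2
Step 2 [NS]: N:empty,E:wait,S:empty,W:wait | queues: N=0 E=4 S=0 W=2
Step 3 [NS]: N:empty,E:wait,S:empty,W:wait | queues: N=0 E=4 S=0 W=2
Step 4 [EW]: N:wait,E:car2-GO,S:wait,W:car1-GO | queues: N=0 E=3 S=0 W=1
Step 5 [EW]: N:wait,E:car3-GO,S:wait,W:car6-GO | queues: N=0 E=2 S=0 W=0
Step 6 [NS]: N:empty,E:wait,S:empty,W:wait | queues: N=0 E=2 S=0 W=0
Cars crossed by step 6: 4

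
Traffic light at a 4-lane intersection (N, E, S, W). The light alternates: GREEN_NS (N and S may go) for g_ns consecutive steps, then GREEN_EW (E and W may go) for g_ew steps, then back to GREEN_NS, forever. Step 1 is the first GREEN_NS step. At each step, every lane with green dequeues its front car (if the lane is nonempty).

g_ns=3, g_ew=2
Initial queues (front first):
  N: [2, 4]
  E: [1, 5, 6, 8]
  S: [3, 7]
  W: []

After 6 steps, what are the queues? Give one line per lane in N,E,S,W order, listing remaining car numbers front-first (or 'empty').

Step 1 [NS]: N:car2-GO,E:wait,S:car3-GO,W:wait | queues: N=1 E=4 S=1 W=0
Step 2 [NS]: N:car4-GO,E:wait,S:car7-GO,W:wait | queues: N=0 E=4 S=0 W=0
Step 3 [NS]: N:empty,E:wait,S:empty,W:wait | queues: N=0 E=4 S=0 W=0
Step 4 [EW]: N:wait,E:car1-GO,S:wait,W:empty | queues: N=0 E=3 S=0 W=0
Step 5 [EW]: N:wait,E:car5-GO,S:wait,W:empty | queues: N=0 E=2 S=0 W=0
Step 6 [NS]: N:empty,E:wait,S:empty,W:wait | queues: N=0 E=2 S=0 W=0

N: empty
E: 6 8
S: empty
W: empty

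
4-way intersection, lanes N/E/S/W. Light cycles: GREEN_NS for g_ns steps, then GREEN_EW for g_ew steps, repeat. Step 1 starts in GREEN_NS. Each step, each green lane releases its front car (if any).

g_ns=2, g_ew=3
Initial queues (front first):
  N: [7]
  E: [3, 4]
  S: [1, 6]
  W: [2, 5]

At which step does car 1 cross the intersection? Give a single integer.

Step 1 [NS]: N:car7-GO,E:wait,S:car1-GO,W:wait | queues: N=0 E=2 S=1 W=2
Step 2 [NS]: N:empty,E:wait,S:car6-GO,W:wait | queues: N=0 E=2 S=0 W=2
Step 3 [EW]: N:wait,E:car3-GO,S:wait,W:car2-GO | queues: N=0 E=1 S=0 W=1
Step 4 [EW]: N:wait,E:car4-GO,S:wait,W:car5-GO | queues: N=0 E=0 S=0 W=0
Car 1 crosses at step 1

1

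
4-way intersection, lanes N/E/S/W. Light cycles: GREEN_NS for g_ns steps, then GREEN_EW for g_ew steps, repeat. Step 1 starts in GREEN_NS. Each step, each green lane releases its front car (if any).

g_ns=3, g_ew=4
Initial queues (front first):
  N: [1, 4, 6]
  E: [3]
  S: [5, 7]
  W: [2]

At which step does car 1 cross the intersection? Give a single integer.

Step 1 [NS]: N:car1-GO,E:wait,S:car5-GO,W:wait | queues: N=2 E=1 S=1 W=1
Step 2 [NS]: N:car4-GO,E:wait,S:car7-GO,W:wait | queues: N=1 E=1 S=0 W=1
Step 3 [NS]: N:car6-GO,E:wait,S:empty,W:wait | queues: N=0 E=1 S=0 W=1
Step 4 [EW]: N:wait,E:car3-GO,S:wait,W:car2-GO | queues: N=0 E=0 S=0 W=0
Car 1 crosses at step 1

1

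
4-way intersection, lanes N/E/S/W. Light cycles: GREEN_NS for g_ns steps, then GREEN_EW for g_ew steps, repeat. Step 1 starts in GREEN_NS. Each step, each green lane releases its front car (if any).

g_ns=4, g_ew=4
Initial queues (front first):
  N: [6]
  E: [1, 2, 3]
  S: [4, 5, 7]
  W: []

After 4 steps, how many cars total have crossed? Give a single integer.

Answer: 4

Derivation:
Step 1 [NS]: N:car6-GO,E:wait,S:car4-GO,W:wait | queues: N=0 E=3 S=2 W=0
Step 2 [NS]: N:empty,E:wait,S:car5-GO,W:wait | queues: N=0 E=3 S=1 W=0
Step 3 [NS]: N:empty,E:wait,S:car7-GO,W:wait | queues: N=0 E=3 S=0 W=0
Step 4 [NS]: N:empty,E:wait,S:empty,W:wait | queues: N=0 E=3 S=0 W=0
Cars crossed by step 4: 4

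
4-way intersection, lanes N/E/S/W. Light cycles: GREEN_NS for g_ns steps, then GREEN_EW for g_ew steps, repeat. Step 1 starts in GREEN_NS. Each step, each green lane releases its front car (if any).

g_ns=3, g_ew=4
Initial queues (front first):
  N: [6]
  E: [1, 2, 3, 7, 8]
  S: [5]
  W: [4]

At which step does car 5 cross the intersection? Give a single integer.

Step 1 [NS]: N:car6-GO,E:wait,S:car5-GO,W:wait | queues: N=0 E=5 S=0 W=1
Step 2 [NS]: N:empty,E:wait,S:empty,W:wait | queues: N=0 E=5 S=0 W=1
Step 3 [NS]: N:empty,E:wait,S:empty,W:wait | queues: N=0 E=5 S=0 W=1
Step 4 [EW]: N:wait,E:car1-GO,S:wait,W:car4-GO | queues: N=0 E=4 S=0 W=0
Step 5 [EW]: N:wait,E:car2-GO,S:wait,W:empty | queues: N=0 E=3 S=0 W=0
Step 6 [EW]: N:wait,E:car3-GO,S:wait,W:empty | queues: N=0 E=2 S=0 W=0
Step 7 [EW]: N:wait,E:car7-GO,S:wait,W:empty | queues: N=0 E=1 S=0 W=0
Step 8 [NS]: N:empty,E:wait,S:empty,W:wait | queues: N=0 E=1 S=0 W=0
Step 9 [NS]: N:empty,E:wait,S:empty,W:wait | queues: N=0 E=1 S=0 W=0
Step 10 [NS]: N:empty,E:wait,S:empty,W:wait | queues: N=0 E=1 S=0 W=0
Step 11 [EW]: N:wait,E:car8-GO,S:wait,W:empty | queues: N=0 E=0 S=0 W=0
Car 5 crosses at step 1

1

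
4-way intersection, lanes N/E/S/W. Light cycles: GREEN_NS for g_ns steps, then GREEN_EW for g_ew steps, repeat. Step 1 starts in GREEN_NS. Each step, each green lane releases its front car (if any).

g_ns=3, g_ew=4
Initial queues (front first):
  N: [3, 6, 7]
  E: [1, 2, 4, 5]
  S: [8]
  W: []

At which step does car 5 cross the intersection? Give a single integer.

Step 1 [NS]: N:car3-GO,E:wait,S:car8-GO,W:wait | queues: N=2 E=4 S=0 W=0
Step 2 [NS]: N:car6-GO,E:wait,S:empty,W:wait | queues: N=1 E=4 S=0 W=0
Step 3 [NS]: N:car7-GO,E:wait,S:empty,W:wait | queues: N=0 E=4 S=0 W=0
Step 4 [EW]: N:wait,E:car1-GO,S:wait,W:empty | queues: N=0 E=3 S=0 W=0
Step 5 [EW]: N:wait,E:car2-GO,S:wait,W:empty | queues: N=0 E=2 S=0 W=0
Step 6 [EW]: N:wait,E:car4-GO,S:wait,W:empty | queues: N=0 E=1 S=0 W=0
Step 7 [EW]: N:wait,E:car5-GO,S:wait,W:empty | queues: N=0 E=0 S=0 W=0
Car 5 crosses at step 7

7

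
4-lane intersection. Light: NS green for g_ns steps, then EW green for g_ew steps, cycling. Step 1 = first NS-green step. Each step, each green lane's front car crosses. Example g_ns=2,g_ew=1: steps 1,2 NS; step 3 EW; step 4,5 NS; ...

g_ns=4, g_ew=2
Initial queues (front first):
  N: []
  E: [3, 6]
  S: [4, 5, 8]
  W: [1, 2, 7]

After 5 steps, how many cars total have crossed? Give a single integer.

Answer: 5

Derivation:
Step 1 [NS]: N:empty,E:wait,S:car4-GO,W:wait | queues: N=0 E=2 S=2 W=3
Step 2 [NS]: N:empty,E:wait,S:car5-GO,W:wait | queues: N=0 E=2 S=1 W=3
Step 3 [NS]: N:empty,E:wait,S:car8-GO,W:wait | queues: N=0 E=2 S=0 W=3
Step 4 [NS]: N:empty,E:wait,S:empty,W:wait | queues: N=0 E=2 S=0 W=3
Step 5 [EW]: N:wait,E:car3-GO,S:wait,W:car1-GO | queues: N=0 E=1 S=0 W=2
Cars crossed by step 5: 5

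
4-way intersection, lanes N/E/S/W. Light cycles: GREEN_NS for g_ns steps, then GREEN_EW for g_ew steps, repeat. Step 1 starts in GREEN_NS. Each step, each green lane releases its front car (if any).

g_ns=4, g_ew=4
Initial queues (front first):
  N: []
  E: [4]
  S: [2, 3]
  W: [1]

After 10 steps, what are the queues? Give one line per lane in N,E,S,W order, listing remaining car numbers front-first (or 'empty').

Step 1 [NS]: N:empty,E:wait,S:car2-GO,W:wait | queues: N=0 E=1 S=1 W=1
Step 2 [NS]: N:empty,E:wait,S:car3-GO,W:wait | queues: N=0 E=1 S=0 W=1
Step 3 [NS]: N:empty,E:wait,S:empty,W:wait | queues: N=0 E=1 S=0 W=1
Step 4 [NS]: N:empty,E:wait,S:empty,W:wait | queues: N=0 E=1 S=0 W=1
Step 5 [EW]: N:wait,E:car4-GO,S:wait,W:car1-GO | queues: N=0 E=0 S=0 W=0

N: empty
E: empty
S: empty
W: empty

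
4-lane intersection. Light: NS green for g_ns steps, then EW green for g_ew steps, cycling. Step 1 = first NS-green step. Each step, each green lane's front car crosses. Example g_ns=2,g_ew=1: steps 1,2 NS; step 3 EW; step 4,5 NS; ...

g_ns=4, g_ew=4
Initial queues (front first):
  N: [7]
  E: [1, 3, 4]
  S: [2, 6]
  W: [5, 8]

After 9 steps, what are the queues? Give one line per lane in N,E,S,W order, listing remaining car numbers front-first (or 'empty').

Step 1 [NS]: N:car7-GO,E:wait,S:car2-GO,W:wait | queues: N=0 E=3 S=1 W=2
Step 2 [NS]: N:empty,E:wait,S:car6-GO,W:wait | queues: N=0 E=3 S=0 W=2
Step 3 [NS]: N:empty,E:wait,S:empty,W:wait | queues: N=0 E=3 S=0 W=2
Step 4 [NS]: N:empty,E:wait,S:empty,W:wait | queues: N=0 E=3 S=0 W=2
Step 5 [EW]: N:wait,E:car1-GO,S:wait,W:car5-GO | queues: N=0 E=2 S=0 W=1
Step 6 [EW]: N:wait,E:car3-GO,S:wait,W:car8-GO | queues: N=0 E=1 S=0 W=0
Step 7 [EW]: N:wait,E:car4-GO,S:wait,W:empty | queues: N=0 E=0 S=0 W=0

N: empty
E: empty
S: empty
W: empty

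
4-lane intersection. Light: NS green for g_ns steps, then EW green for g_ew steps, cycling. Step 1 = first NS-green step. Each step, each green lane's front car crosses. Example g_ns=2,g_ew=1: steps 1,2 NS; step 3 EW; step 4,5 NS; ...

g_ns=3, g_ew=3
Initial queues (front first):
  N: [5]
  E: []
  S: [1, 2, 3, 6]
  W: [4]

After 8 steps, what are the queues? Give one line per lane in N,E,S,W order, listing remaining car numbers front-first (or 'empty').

Step 1 [NS]: N:car5-GO,E:wait,S:car1-GO,W:wait | queues: N=0 E=0 S=3 W=1
Step 2 [NS]: N:empty,E:wait,S:car2-GO,W:wait | queues: N=0 E=0 S=2 W=1
Step 3 [NS]: N:empty,E:wait,S:car3-GO,W:wait | queues: N=0 E=0 S=1 W=1
Step 4 [EW]: N:wait,E:empty,S:wait,W:car4-GO | queues: N=0 E=0 S=1 W=0
Step 5 [EW]: N:wait,E:empty,S:wait,W:empty | queues: N=0 E=0 S=1 W=0
Step 6 [EW]: N:wait,E:empty,S:wait,W:empty | queues: N=0 E=0 S=1 W=0
Step 7 [NS]: N:empty,E:wait,S:car6-GO,W:wait | queues: N=0 E=0 S=0 W=0

N: empty
E: empty
S: empty
W: empty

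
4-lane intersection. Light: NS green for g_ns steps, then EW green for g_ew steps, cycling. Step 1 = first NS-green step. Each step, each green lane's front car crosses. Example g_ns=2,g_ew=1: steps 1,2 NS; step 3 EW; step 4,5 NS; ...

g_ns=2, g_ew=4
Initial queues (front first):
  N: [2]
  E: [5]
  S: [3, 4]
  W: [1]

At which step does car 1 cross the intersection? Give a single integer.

Step 1 [NS]: N:car2-GO,E:wait,S:car3-GO,W:wait | queues: N=0 E=1 S=1 W=1
Step 2 [NS]: N:empty,E:wait,S:car4-GO,W:wait | queues: N=0 E=1 S=0 W=1
Step 3 [EW]: N:wait,E:car5-GO,S:wait,W:car1-GO | queues: N=0 E=0 S=0 W=0
Car 1 crosses at step 3

3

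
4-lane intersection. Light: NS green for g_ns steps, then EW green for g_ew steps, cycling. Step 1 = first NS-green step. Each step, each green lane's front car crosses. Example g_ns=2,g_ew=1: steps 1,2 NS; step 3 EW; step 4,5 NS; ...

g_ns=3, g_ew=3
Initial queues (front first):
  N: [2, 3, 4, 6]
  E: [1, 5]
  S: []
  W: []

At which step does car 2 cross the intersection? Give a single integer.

Step 1 [NS]: N:car2-GO,E:wait,S:empty,W:wait | queues: N=3 E=2 S=0 W=0
Step 2 [NS]: N:car3-GO,E:wait,S:empty,W:wait | queues: N=2 E=2 S=0 W=0
Step 3 [NS]: N:car4-GO,E:wait,S:empty,W:wait | queues: N=1 E=2 S=0 W=0
Step 4 [EW]: N:wait,E:car1-GO,S:wait,W:empty | queues: N=1 E=1 S=0 W=0
Step 5 [EW]: N:wait,E:car5-GO,S:wait,W:empty | queues: N=1 E=0 S=0 W=0
Step 6 [EW]: N:wait,E:empty,S:wait,W:empty | queues: N=1 E=0 S=0 W=0
Step 7 [NS]: N:car6-GO,E:wait,S:empty,W:wait | queues: N=0 E=0 S=0 W=0
Car 2 crosses at step 1

1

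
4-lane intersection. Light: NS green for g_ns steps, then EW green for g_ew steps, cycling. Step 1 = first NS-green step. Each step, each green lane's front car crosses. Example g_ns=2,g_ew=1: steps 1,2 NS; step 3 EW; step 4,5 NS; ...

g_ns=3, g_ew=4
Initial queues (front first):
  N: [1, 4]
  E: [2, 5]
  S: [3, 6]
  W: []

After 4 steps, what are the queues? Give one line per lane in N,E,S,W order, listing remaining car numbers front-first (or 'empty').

Step 1 [NS]: N:car1-GO,E:wait,S:car3-GO,W:wait | queues: N=1 E=2 S=1 W=0
Step 2 [NS]: N:car4-GO,E:wait,S:car6-GO,W:wait | queues: N=0 E=2 S=0 W=0
Step 3 [NS]: N:empty,E:wait,S:empty,W:wait | queues: N=0 E=2 S=0 W=0
Step 4 [EW]: N:wait,E:car2-GO,S:wait,W:empty | queues: N=0 E=1 S=0 W=0

N: empty
E: 5
S: empty
W: empty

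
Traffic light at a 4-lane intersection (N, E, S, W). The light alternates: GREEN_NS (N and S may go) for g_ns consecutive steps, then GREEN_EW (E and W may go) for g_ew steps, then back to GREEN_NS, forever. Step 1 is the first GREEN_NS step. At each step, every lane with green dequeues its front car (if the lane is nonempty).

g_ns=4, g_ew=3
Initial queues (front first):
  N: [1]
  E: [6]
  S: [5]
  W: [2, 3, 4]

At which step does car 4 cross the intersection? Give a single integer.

Step 1 [NS]: N:car1-GO,E:wait,S:car5-GO,W:wait | queues: N=0 E=1 S=0 W=3
Step 2 [NS]: N:empty,E:wait,S:empty,W:wait | queues: N=0 E=1 S=0 W=3
Step 3 [NS]: N:empty,E:wait,S:empty,W:wait | queues: N=0 E=1 S=0 W=3
Step 4 [NS]: N:empty,E:wait,S:empty,W:wait | queues: N=0 E=1 S=0 W=3
Step 5 [EW]: N:wait,E:car6-GO,S:wait,W:car2-GO | queues: N=0 E=0 S=0 W=2
Step 6 [EW]: N:wait,E:empty,S:wait,W:car3-GO | queues: N=0 E=0 S=0 W=1
Step 7 [EW]: N:wait,E:empty,S:wait,W:car4-GO | queues: N=0 E=0 S=0 W=0
Car 4 crosses at step 7

7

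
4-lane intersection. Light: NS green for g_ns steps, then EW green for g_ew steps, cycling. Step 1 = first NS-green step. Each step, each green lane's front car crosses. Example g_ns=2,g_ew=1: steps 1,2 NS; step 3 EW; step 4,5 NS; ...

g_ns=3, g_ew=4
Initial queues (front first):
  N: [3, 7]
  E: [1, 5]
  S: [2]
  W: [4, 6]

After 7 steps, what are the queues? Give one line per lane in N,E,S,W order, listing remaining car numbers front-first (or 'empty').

Step 1 [NS]: N:car3-GO,E:wait,S:car2-GO,W:wait | queues: N=1 E=2 S=0 W=2
Step 2 [NS]: N:car7-GO,E:wait,S:empty,W:wait | queues: N=0 E=2 S=0 W=2
Step 3 [NS]: N:empty,E:wait,S:empty,W:wait | queues: N=0 E=2 S=0 W=2
Step 4 [EW]: N:wait,E:car1-GO,S:wait,W:car4-GO | queues: N=0 E=1 S=0 W=1
Step 5 [EW]: N:wait,E:car5-GO,S:wait,W:car6-GO | queues: N=0 E=0 S=0 W=0

N: empty
E: empty
S: empty
W: empty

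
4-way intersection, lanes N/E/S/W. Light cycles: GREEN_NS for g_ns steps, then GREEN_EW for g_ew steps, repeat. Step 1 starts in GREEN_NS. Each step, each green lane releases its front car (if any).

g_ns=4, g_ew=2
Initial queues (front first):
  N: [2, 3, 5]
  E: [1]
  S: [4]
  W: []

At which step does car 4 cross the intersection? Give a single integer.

Step 1 [NS]: N:car2-GO,E:wait,S:car4-GO,W:wait | queues: N=2 E=1 S=0 W=0
Step 2 [NS]: N:car3-GO,E:wait,S:empty,W:wait | queues: N=1 E=1 S=0 W=0
Step 3 [NS]: N:car5-GO,E:wait,S:empty,W:wait | queues: N=0 E=1 S=0 W=0
Step 4 [NS]: N:empty,E:wait,S:empty,W:wait | queues: N=0 E=1 S=0 W=0
Step 5 [EW]: N:wait,E:car1-GO,S:wait,W:empty | queues: N=0 E=0 S=0 W=0
Car 4 crosses at step 1

1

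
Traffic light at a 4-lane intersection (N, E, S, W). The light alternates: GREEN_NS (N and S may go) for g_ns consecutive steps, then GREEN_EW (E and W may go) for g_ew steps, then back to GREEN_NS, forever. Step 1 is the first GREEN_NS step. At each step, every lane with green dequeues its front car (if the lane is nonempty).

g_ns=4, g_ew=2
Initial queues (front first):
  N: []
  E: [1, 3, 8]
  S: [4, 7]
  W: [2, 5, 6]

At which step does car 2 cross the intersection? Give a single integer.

Step 1 [NS]: N:empty,E:wait,S:car4-GO,W:wait | queues: N=0 E=3 S=1 W=3
Step 2 [NS]: N:empty,E:wait,S:car7-GO,W:wait | queues: N=0 E=3 S=0 W=3
Step 3 [NS]: N:empty,E:wait,S:empty,W:wait | queues: N=0 E=3 S=0 W=3
Step 4 [NS]: N:empty,E:wait,S:empty,W:wait | queues: N=0 E=3 S=0 W=3
Step 5 [EW]: N:wait,E:car1-GO,S:wait,W:car2-GO | queues: N=0 E=2 S=0 W=2
Step 6 [EW]: N:wait,E:car3-GO,S:wait,W:car5-GO | queues: N=0 E=1 S=0 W=1
Step 7 [NS]: N:empty,E:wait,S:empty,W:wait | queues: N=0 E=1 S=0 W=1
Step 8 [NS]: N:empty,E:wait,S:empty,W:wait | queues: N=0 E=1 S=0 W=1
Step 9 [NS]: N:empty,E:wait,S:empty,W:wait | queues: N=0 E=1 S=0 W=1
Step 10 [NS]: N:empty,E:wait,S:empty,W:wait | queues: N=0 E=1 S=0 W=1
Step 11 [EW]: N:wait,E:car8-GO,S:wait,W:car6-GO | queues: N=0 E=0 S=0 W=0
Car 2 crosses at step 5

5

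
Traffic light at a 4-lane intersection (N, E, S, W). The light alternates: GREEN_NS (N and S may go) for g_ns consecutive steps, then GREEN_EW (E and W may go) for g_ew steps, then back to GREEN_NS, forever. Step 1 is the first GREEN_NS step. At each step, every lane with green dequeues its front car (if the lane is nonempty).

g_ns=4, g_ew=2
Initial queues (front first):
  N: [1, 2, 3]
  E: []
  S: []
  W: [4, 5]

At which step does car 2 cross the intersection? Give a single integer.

Step 1 [NS]: N:car1-GO,E:wait,S:empty,W:wait | queues: N=2 E=0 S=0 W=2
Step 2 [NS]: N:car2-GO,E:wait,S:empty,W:wait | queues: N=1 E=0 S=0 W=2
Step 3 [NS]: N:car3-GO,E:wait,S:empty,W:wait | queues: N=0 E=0 S=0 W=2
Step 4 [NS]: N:empty,E:wait,S:empty,W:wait | queues: N=0 E=0 S=0 W=2
Step 5 [EW]: N:wait,E:empty,S:wait,W:car4-GO | queues: N=0 E=0 S=0 W=1
Step 6 [EW]: N:wait,E:empty,S:wait,W:car5-GO | queues: N=0 E=0 S=0 W=0
Car 2 crosses at step 2

2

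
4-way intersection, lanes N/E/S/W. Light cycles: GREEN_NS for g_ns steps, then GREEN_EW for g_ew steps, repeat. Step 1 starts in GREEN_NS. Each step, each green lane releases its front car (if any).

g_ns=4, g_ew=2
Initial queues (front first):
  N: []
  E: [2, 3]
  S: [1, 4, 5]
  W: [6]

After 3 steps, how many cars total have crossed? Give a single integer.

Step 1 [NS]: N:empty,E:wait,S:car1-GO,W:wait | queues: N=0 E=2 S=2 W=1
Step 2 [NS]: N:empty,E:wait,S:car4-GO,W:wait | queues: N=0 E=2 S=1 W=1
Step 3 [NS]: N:empty,E:wait,S:car5-GO,W:wait | queues: N=0 E=2 S=0 W=1
Cars crossed by step 3: 3

Answer: 3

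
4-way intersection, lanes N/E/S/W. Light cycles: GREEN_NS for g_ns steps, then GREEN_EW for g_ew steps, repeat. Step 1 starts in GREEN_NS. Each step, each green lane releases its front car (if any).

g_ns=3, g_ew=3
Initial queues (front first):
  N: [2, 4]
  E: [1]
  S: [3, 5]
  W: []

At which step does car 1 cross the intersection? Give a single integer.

Step 1 [NS]: N:car2-GO,E:wait,S:car3-GO,W:wait | queues: N=1 E=1 S=1 W=0
Step 2 [NS]: N:car4-GO,E:wait,S:car5-GO,W:wait | queues: N=0 E=1 S=0 W=0
Step 3 [NS]: N:empty,E:wait,S:empty,W:wait | queues: N=0 E=1 S=0 W=0
Step 4 [EW]: N:wait,E:car1-GO,S:wait,W:empty | queues: N=0 E=0 S=0 W=0
Car 1 crosses at step 4

4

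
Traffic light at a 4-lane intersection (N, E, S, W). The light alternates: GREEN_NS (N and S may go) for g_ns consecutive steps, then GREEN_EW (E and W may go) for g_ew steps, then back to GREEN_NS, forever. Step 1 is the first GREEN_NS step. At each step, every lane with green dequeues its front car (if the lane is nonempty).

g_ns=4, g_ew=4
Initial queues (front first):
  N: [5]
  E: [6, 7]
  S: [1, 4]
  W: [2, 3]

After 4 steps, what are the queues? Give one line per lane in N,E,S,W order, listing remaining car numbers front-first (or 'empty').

Step 1 [NS]: N:car5-GO,E:wait,S:car1-GO,W:wait | queues: N=0 E=2 S=1 W=2
Step 2 [NS]: N:empty,E:wait,S:car4-GO,W:wait | queues: N=0 E=2 S=0 W=2
Step 3 [NS]: N:empty,E:wait,S:empty,W:wait | queues: N=0 E=2 S=0 W=2
Step 4 [NS]: N:empty,E:wait,S:empty,W:wait | queues: N=0 E=2 S=0 W=2

N: empty
E: 6 7
S: empty
W: 2 3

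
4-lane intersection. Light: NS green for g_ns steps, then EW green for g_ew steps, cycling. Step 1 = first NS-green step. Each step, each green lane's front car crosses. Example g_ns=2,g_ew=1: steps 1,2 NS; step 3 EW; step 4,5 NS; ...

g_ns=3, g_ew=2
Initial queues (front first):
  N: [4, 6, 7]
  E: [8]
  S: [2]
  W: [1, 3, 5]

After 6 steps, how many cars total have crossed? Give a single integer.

Answer: 7

Derivation:
Step 1 [NS]: N:car4-GO,E:wait,S:car2-GO,W:wait | queues: N=2 E=1 S=0 W=3
Step 2 [NS]: N:car6-GO,E:wait,S:empty,W:wait | queues: N=1 E=1 S=0 W=3
Step 3 [NS]: N:car7-GO,E:wait,S:empty,W:wait | queues: N=0 E=1 S=0 W=3
Step 4 [EW]: N:wait,E:car8-GO,S:wait,W:car1-GO | queues: N=0 E=0 S=0 W=2
Step 5 [EW]: N:wait,E:empty,S:wait,W:car3-GO | queues: N=0 E=0 S=0 W=1
Step 6 [NS]: N:empty,E:wait,S:empty,W:wait | queues: N=0 E=0 S=0 W=1
Cars crossed by step 6: 7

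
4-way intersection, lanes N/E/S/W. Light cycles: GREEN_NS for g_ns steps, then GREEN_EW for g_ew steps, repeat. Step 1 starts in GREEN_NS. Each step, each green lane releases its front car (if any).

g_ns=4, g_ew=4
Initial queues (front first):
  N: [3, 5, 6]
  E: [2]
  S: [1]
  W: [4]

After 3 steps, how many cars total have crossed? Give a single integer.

Answer: 4

Derivation:
Step 1 [NS]: N:car3-GO,E:wait,S:car1-GO,W:wait | queues: N=2 E=1 S=0 W=1
Step 2 [NS]: N:car5-GO,E:wait,S:empty,W:wait | queues: N=1 E=1 S=0 W=1
Step 3 [NS]: N:car6-GO,E:wait,S:empty,W:wait | queues: N=0 E=1 S=0 W=1
Cars crossed by step 3: 4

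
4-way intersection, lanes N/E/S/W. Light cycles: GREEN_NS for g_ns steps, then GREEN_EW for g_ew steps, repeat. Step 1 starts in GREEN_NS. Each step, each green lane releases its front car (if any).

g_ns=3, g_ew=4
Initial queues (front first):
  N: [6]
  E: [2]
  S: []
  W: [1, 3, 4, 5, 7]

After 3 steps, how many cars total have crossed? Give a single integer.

Step 1 [NS]: N:car6-GO,E:wait,S:empty,W:wait | queues: N=0 E=1 S=0 W=5
Step 2 [NS]: N:empty,E:wait,S:empty,W:wait | queues: N=0 E=1 S=0 W=5
Step 3 [NS]: N:empty,E:wait,S:empty,W:wait | queues: N=0 E=1 S=0 W=5
Cars crossed by step 3: 1

Answer: 1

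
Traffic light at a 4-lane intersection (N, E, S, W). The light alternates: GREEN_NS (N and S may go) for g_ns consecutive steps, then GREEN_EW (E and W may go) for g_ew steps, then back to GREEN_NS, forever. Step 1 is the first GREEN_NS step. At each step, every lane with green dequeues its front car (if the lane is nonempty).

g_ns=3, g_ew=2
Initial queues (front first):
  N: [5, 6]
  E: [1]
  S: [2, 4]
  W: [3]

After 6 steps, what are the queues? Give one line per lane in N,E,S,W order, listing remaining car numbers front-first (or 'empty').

Step 1 [NS]: N:car5-GO,E:wait,S:car2-GO,W:wait | queues: N=1 E=1 S=1 W=1
Step 2 [NS]: N:car6-GO,E:wait,S:car4-GO,W:wait | queues: N=0 E=1 S=0 W=1
Step 3 [NS]: N:empty,E:wait,S:empty,W:wait | queues: N=0 E=1 S=0 W=1
Step 4 [EW]: N:wait,E:car1-GO,S:wait,W:car3-GO | queues: N=0 E=0 S=0 W=0

N: empty
E: empty
S: empty
W: empty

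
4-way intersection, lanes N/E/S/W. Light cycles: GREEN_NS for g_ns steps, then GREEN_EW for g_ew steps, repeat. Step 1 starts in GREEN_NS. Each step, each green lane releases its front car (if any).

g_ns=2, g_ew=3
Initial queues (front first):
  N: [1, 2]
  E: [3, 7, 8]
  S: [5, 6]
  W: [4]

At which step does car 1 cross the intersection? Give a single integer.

Step 1 [NS]: N:car1-GO,E:wait,S:car5-GO,W:wait | queues: N=1 E=3 S=1 W=1
Step 2 [NS]: N:car2-GO,E:wait,S:car6-GO,W:wait | queues: N=0 E=3 S=0 W=1
Step 3 [EW]: N:wait,E:car3-GO,S:wait,W:car4-GO | queues: N=0 E=2 S=0 W=0
Step 4 [EW]: N:wait,E:car7-GO,S:wait,W:empty | queues: N=0 E=1 S=0 W=0
Step 5 [EW]: N:wait,E:car8-GO,S:wait,W:empty | queues: N=0 E=0 S=0 W=0
Car 1 crosses at step 1

1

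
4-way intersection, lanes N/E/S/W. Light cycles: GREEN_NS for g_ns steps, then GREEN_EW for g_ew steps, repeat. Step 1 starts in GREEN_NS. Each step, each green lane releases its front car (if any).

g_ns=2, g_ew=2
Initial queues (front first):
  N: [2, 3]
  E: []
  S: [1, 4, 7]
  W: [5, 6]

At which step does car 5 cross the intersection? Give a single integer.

Step 1 [NS]: N:car2-GO,E:wait,S:car1-GO,W:wait | queues: N=1 E=0 S=2 W=2
Step 2 [NS]: N:car3-GO,E:wait,S:car4-GO,W:wait | queues: N=0 E=0 S=1 W=2
Step 3 [EW]: N:wait,E:empty,S:wait,W:car5-GO | queues: N=0 E=0 S=1 W=1
Step 4 [EW]: N:wait,E:empty,S:wait,W:car6-GO | queues: N=0 E=0 S=1 W=0
Step 5 [NS]: N:empty,E:wait,S:car7-GO,W:wait | queues: N=0 E=0 S=0 W=0
Car 5 crosses at step 3

3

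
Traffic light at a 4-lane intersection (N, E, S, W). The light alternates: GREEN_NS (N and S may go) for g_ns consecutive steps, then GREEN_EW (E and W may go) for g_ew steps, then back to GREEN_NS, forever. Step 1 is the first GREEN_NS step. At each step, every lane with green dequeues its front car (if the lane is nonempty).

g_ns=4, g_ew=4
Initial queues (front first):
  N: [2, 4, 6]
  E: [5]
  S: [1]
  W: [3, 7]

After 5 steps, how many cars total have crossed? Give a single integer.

Answer: 6

Derivation:
Step 1 [NS]: N:car2-GO,E:wait,S:car1-GO,W:wait | queues: N=2 E=1 S=0 W=2
Step 2 [NS]: N:car4-GO,E:wait,S:empty,W:wait | queues: N=1 E=1 S=0 W=2
Step 3 [NS]: N:car6-GO,E:wait,S:empty,W:wait | queues: N=0 E=1 S=0 W=2
Step 4 [NS]: N:empty,E:wait,S:empty,W:wait | queues: N=0 E=1 S=0 W=2
Step 5 [EW]: N:wait,E:car5-GO,S:wait,W:car3-GO | queues: N=0 E=0 S=0 W=1
Cars crossed by step 5: 6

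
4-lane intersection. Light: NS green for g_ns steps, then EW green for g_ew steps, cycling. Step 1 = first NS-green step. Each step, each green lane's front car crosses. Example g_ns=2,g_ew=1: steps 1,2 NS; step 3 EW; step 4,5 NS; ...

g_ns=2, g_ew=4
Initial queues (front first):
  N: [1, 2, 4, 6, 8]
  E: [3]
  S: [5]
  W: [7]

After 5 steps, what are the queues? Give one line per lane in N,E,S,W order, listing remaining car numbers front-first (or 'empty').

Step 1 [NS]: N:car1-GO,E:wait,S:car5-GO,W:wait | queues: N=4 E=1 S=0 W=1
Step 2 [NS]: N:car2-GO,E:wait,S:empty,W:wait | queues: N=3 E=1 S=0 W=1
Step 3 [EW]: N:wait,E:car3-GO,S:wait,W:car7-GO | queues: N=3 E=0 S=0 W=0
Step 4 [EW]: N:wait,E:empty,S:wait,W:empty | queues: N=3 E=0 S=0 W=0
Step 5 [EW]: N:wait,E:empty,S:wait,W:empty | queues: N=3 E=0 S=0 W=0

N: 4 6 8
E: empty
S: empty
W: empty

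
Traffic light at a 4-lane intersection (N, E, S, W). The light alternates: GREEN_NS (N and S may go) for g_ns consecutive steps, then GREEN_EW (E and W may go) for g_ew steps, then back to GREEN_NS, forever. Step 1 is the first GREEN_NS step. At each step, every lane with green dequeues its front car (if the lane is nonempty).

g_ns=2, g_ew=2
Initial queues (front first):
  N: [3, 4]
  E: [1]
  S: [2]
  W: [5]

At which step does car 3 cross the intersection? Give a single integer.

Step 1 [NS]: N:car3-GO,E:wait,S:car2-GO,W:wait | queues: N=1 E=1 S=0 W=1
Step 2 [NS]: N:car4-GO,E:wait,S:empty,W:wait | queues: N=0 E=1 S=0 W=1
Step 3 [EW]: N:wait,E:car1-GO,S:wait,W:car5-GO | queues: N=0 E=0 S=0 W=0
Car 3 crosses at step 1

1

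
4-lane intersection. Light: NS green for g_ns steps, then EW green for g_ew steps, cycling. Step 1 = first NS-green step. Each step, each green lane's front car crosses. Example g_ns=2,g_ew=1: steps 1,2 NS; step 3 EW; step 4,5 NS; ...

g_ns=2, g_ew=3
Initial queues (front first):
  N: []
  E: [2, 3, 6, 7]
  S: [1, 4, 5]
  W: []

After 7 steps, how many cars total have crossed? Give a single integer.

Step 1 [NS]: N:empty,E:wait,S:car1-GO,W:wait | queues: N=0 E=4 S=2 W=0
Step 2 [NS]: N:empty,E:wait,S:car4-GO,W:wait | queues: N=0 E=4 S=1 W=0
Step 3 [EW]: N:wait,E:car2-GO,S:wait,W:empty | queues: N=0 E=3 S=1 W=0
Step 4 [EW]: N:wait,E:car3-GO,S:wait,W:empty | queues: N=0 E=2 S=1 W=0
Step 5 [EW]: N:wait,E:car6-GO,S:wait,W:empty | queues: N=0 E=1 S=1 W=0
Step 6 [NS]: N:empty,E:wait,S:car5-GO,W:wait | queues: N=0 E=1 S=0 W=0
Step 7 [NS]: N:empty,E:wait,S:empty,W:wait | queues: N=0 E=1 S=0 W=0
Cars crossed by step 7: 6

Answer: 6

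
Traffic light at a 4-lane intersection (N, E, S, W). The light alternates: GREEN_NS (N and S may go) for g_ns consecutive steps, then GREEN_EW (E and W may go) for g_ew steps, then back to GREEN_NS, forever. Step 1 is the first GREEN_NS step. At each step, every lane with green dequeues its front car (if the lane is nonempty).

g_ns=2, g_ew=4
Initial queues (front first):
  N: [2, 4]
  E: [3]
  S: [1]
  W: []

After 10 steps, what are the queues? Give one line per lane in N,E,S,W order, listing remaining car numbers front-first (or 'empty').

Step 1 [NS]: N:car2-GO,E:wait,S:car1-GO,W:wait | queues: N=1 E=1 S=0 W=0
Step 2 [NS]: N:car4-GO,E:wait,S:empty,W:wait | queues: N=0 E=1 S=0 W=0
Step 3 [EW]: N:wait,E:car3-GO,S:wait,W:empty | queues: N=0 E=0 S=0 W=0

N: empty
E: empty
S: empty
W: empty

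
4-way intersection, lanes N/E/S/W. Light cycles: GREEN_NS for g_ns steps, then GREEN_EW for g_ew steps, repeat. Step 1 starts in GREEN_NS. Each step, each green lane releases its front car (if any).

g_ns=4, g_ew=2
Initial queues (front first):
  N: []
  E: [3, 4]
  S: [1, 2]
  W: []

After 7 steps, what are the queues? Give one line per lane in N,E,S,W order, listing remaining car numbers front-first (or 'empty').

Step 1 [NS]: N:empty,E:wait,S:car1-GO,W:wait | queues: N=0 E=2 S=1 W=0
Step 2 [NS]: N:empty,E:wait,S:car2-GO,W:wait | queues: N=0 E=2 S=0 W=0
Step 3 [NS]: N:empty,E:wait,S:empty,W:wait | queues: N=0 E=2 S=0 W=0
Step 4 [NS]: N:empty,E:wait,S:empty,W:wait | queues: N=0 E=2 S=0 W=0
Step 5 [EW]: N:wait,E:car3-GO,S:wait,W:empty | queues: N=0 E=1 S=0 W=0
Step 6 [EW]: N:wait,E:car4-GO,S:wait,W:empty | queues: N=0 E=0 S=0 W=0

N: empty
E: empty
S: empty
W: empty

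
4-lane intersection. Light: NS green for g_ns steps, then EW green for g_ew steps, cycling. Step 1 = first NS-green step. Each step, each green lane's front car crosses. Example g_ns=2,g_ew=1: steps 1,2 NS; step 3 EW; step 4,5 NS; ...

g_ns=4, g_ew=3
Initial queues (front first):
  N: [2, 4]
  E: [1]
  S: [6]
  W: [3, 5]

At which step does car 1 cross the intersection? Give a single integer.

Step 1 [NS]: N:car2-GO,E:wait,S:car6-GO,W:wait | queues: N=1 E=1 S=0 W=2
Step 2 [NS]: N:car4-GO,E:wait,S:empty,W:wait | queues: N=0 E=1 S=0 W=2
Step 3 [NS]: N:empty,E:wait,S:empty,W:wait | queues: N=0 E=1 S=0 W=2
Step 4 [NS]: N:empty,E:wait,S:empty,W:wait | queues: N=0 E=1 S=0 W=2
Step 5 [EW]: N:wait,E:car1-GO,S:wait,W:car3-GO | queues: N=0 E=0 S=0 W=1
Step 6 [EW]: N:wait,E:empty,S:wait,W:car5-GO | queues: N=0 E=0 S=0 W=0
Car 1 crosses at step 5

5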